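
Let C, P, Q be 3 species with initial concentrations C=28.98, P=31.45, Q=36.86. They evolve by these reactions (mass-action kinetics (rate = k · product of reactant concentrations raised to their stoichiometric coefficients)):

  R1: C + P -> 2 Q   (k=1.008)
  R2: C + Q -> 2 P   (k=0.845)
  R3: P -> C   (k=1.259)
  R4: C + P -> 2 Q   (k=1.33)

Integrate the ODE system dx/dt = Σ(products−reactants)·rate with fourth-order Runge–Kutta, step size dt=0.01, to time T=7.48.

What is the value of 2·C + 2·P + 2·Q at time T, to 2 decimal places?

Check how each reaction changes W = 2·C + 2·P + 2·Q (weight of products minus weight of reactants):
R1: C + P -> 2 Q: (2·2) − (2·1 + 2·1) = 4 − 4 = 0
R2: C + Q -> 2 P: (2·2) − (2·1 + 2·1) = 4 − 4 = 0
R3: P -> C: (2·1) − (2·1) = 2 − 2 = 0
R4: C + P -> 2 Q: (2·2) − (2·1 + 2·1) = 4 − 4 = 0
Every reaction leaves W unchanged, so W is conserved and no simulation is needed: W(T) = W(0) = 2·28.98 + 2·31.45 + 2·36.86 = 194.58

Value at T = 194.58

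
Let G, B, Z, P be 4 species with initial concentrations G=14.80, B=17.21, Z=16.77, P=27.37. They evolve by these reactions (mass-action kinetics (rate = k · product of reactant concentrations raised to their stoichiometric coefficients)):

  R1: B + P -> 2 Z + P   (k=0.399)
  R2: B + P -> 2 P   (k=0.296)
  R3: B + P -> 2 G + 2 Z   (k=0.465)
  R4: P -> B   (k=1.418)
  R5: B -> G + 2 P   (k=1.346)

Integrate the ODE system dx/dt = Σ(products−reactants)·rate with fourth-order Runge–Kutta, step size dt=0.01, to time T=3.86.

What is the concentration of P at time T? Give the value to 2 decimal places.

P at T = 1.35

RK4 with dt=0.01: 386 steps to T=3.86. Trajectory (selected grid times):
t=0.00: G=14.80 B=17.21 Z=16.77 P=27.37
t=0.43: G=37.58 B=1.14 Z=56.57 P=14.20
t=0.86: G=43.02 B=1.08 Z=65.48 P=8.04
t=1.29: G=46.28 B=1.01 Z=70.41 P=4.93
t=1.72: G=48.43 B=0.94 Z=73.34 P=3.31
t=2.14: G=49.94 B=0.87 Z=75.21 P=2.46
t=2.57: G=51.16 B=0.80 Z=76.57 P=1.96
t=3.00: G=52.17 B=0.75 Z=77.61 P=1.66
t=3.43: G=53.04 B=0.71 Z=78.46 P=1.47
t=3.86: G=53.84 B=0.68 Z=79.18 P=1.35
Read off P at T=3.86: 1.35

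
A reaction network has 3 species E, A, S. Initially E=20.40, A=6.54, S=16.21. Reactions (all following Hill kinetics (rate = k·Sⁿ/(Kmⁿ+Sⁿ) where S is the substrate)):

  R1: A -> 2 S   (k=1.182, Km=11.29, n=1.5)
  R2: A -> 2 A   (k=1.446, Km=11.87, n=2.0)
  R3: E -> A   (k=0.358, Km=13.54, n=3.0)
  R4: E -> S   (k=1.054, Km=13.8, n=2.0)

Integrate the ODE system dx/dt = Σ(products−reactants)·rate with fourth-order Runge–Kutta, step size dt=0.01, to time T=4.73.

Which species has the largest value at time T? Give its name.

Dominant species at T: S

RK4 with dt=0.01: 473 steps to T=4.73. Trajectory (selected grid times):
t=0.00: E=20.40 A=6.54 S=16.21
t=0.53: E=19.87 A=6.67 S=16.98
t=1.05: E=19.37 A=6.80 S=17.73
t=1.58: E=18.86 A=6.93 S=18.50
t=2.10: E=18.37 A=7.06 S=19.26
t=2.63: E=17.88 A=7.19 S=20.03
t=3.15: E=17.42 A=7.31 S=20.79
t=3.68: E=16.95 A=7.44 S=21.56
t=4.20: E=16.50 A=7.56 S=22.32
t=4.73: E=16.06 A=7.68 S=23.09
At T=4.73: E=16.06 A=7.68 S=23.09; the largest is S.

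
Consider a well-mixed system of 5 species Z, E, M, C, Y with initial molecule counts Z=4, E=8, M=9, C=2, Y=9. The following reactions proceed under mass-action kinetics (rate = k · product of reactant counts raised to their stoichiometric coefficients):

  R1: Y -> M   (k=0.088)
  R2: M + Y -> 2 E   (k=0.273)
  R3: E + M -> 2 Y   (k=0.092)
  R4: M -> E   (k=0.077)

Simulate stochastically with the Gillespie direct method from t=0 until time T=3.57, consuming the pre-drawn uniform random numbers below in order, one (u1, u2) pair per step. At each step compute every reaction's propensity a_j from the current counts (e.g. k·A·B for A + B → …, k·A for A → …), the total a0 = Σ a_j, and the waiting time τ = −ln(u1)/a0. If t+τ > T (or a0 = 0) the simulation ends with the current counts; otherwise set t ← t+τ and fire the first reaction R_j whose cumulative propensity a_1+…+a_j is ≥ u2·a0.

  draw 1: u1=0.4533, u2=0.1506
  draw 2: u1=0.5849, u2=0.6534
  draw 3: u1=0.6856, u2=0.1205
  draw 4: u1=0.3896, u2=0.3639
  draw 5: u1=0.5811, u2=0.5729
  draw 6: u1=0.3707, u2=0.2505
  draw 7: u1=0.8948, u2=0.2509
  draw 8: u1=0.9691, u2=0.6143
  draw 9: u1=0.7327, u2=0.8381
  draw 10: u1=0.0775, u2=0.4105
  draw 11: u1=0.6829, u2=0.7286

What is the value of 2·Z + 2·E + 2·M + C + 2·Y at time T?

Value at T = 62

Check how each reaction changes W = 2·Z + 2·E + 2·M + C + 2·Y (weight of products minus weight of reactants):
R1: Y -> M: (2·1) − (2·1) = 2 − 2 = 0
R2: M + Y -> 2 E: (2·2) − (2·1 + 2·1) = 4 − 4 = 0
R3: E + M -> 2 Y: (2·2) − (2·1 + 2·1) = 4 − 4 = 0
R4: M -> E: (2·1) − (2·1) = 2 − 2 = 0
Every reaction leaves W unchanged, so W is conserved and no simulation is needed: W(T) = W(0) = 2·4 + 2·8 + 2·9 + 2 + 2·9 = 62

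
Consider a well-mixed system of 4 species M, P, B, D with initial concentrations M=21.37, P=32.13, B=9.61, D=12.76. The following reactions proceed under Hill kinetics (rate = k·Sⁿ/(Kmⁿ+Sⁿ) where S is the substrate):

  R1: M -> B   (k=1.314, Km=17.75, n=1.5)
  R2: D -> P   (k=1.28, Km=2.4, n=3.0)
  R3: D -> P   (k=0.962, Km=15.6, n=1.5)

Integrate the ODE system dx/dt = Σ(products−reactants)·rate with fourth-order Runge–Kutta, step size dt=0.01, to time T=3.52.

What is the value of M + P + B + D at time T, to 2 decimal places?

Value at T = 75.87

Check how each reaction changes W = M + P + B + D (weight of products minus weight of reactants):
R1: M -> B: (1·1) − (1·1) = 1 − 1 = 0
R2: D -> P: (1·1) − (1·1) = 1 − 1 = 0
R3: D -> P: (1·1) − (1·1) = 1 − 1 = 0
Every reaction leaves W unchanged, so W is conserved and no simulation is needed: W(T) = W(0) = 21.37 + 32.13 + 9.61 + 12.76 = 75.87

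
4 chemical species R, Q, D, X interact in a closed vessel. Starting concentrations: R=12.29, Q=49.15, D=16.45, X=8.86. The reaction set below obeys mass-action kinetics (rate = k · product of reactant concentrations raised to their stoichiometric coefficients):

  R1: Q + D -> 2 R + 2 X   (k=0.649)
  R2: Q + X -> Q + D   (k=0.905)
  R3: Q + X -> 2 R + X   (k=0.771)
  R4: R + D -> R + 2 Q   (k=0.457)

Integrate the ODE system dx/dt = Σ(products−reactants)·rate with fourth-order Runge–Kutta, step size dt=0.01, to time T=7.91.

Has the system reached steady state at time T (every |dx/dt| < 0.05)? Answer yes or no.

Steady state at T: yes

RK4 with dt=0.01: 791 steps to T=7.91. Trajectory (selected grid times):
t=0.00: R=12.29 Q=49.15 D=16.45 X=8.86
t=0.88: R=239.59 Q=64.60 D=0.00 X=0.00
t=1.76: R=239.59 Q=64.60 D=0.00 X=0.00
t=2.64: R=239.59 Q=64.60 D=0.00 X=0.00
t=3.52: R=239.59 Q=64.60 D=0.00 X=0.00
t=4.39: R=239.59 Q=64.60 D=0.00 X=0.00
t=5.27: R=239.59 Q=64.60 D=0.00 X=0.00
t=6.15: R=239.59 Q=64.60 D=0.00 X=0.00
t=7.03: R=239.59 Q=64.60 D=0.00 X=0.00
t=7.91: R=239.59 Q=64.60 D=0.00 X=0.00
Rates at T: R1=0.0000, R2=0.0000, R3=0.0000, R4=0.0000
dx/dt at T (Σ net stoichiometry × rate): R=+0.0000, Q=+0.0000, D=-0.0000, X=-0.0000
Largest |dx/dt| is |+0.0000| (R) < 0.05 → steady.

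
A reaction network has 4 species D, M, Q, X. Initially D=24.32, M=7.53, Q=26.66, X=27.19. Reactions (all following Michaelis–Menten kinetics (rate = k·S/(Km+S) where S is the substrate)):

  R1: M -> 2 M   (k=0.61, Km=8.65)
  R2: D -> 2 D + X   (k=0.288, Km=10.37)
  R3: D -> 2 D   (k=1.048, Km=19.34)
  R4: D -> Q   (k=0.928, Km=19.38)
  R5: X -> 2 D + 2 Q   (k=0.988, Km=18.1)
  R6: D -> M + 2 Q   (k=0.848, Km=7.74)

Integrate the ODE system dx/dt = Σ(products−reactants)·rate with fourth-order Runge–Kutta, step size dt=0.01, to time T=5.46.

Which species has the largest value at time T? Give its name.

Dominant species at T: Q

RK4 with dt=0.01: 546 steps to T=5.46. Trajectory (selected grid times):
t=0.00: D=24.32 M=7.53 Q=26.66 X=27.19
t=0.61: D=24.81 M=8.10 Q=28.49 X=26.95
t=1.21: D=25.30 M=8.67 Q=30.28 X=26.72
t=1.82: D=25.78 M=9.26 Q=32.12 X=26.49
t=2.43: D=26.27 M=9.85 Q=33.95 X=26.26
t=3.03: D=26.74 M=10.44 Q=35.76 X=26.03
t=3.64: D=27.22 M=11.05 Q=37.61 X=25.80
t=4.25: D=27.69 M=11.66 Q=39.45 X=25.58
t=4.85: D=28.16 M=12.27 Q=41.27 X=25.35
t=5.46: D=28.62 M=12.90 Q=43.12 X=25.13
At T=5.46: D=28.62 M=12.90 Q=43.12 X=25.13; the largest is Q.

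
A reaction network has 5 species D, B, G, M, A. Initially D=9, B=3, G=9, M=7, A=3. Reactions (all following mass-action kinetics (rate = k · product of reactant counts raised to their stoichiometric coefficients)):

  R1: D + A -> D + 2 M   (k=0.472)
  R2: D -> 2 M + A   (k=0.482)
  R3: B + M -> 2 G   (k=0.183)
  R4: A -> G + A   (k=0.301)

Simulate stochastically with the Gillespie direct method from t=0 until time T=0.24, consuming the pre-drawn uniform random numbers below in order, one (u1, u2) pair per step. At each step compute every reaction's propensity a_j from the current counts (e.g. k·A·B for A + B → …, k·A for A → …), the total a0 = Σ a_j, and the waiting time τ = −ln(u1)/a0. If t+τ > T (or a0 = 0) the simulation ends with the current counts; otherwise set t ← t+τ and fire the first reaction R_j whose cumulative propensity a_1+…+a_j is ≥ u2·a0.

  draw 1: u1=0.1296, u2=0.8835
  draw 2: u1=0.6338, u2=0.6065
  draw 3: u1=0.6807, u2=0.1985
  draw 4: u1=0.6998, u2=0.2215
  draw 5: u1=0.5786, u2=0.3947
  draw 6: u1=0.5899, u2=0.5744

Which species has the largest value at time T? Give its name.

Dominant species at T: M

t=0.000: D=9 B=3 G=9 M=7 A=3
Draw 1: a1=12.744, a2=4.338, a3=3.843, a4=0.903, a0=21.828; τ=−ln(0.1296)/21.828=0.094 → t=0.094; u2·a0=0.8835·21.828=19.285; a1+a2=17.082 < 19.285 ≤ a1+…+a3=20.925 → R3 fires; D=9 B=2 G=11 M=6 A=3
Draw 2: a1=12.744, a2=4.338, a3=2.196, a4=0.903, a0=20.181; τ=−ln(0.6338)/20.181=0.023 → t=0.116; u2·a0=0.6065·20.181=12.240 ≤ a1=12.744 → R1 fires; D=9 B=2 G=11 M=8 A=2
Draw 3: a1=8.496, a2=4.338, a3=2.928, a4=0.602, a0=16.364; τ=−ln(0.6807)/16.364=0.024 → t=0.140; u2·a0=0.1985·16.364=3.248 ≤ a1=8.496 → R1 fires; D=9 B=2 G=11 M=10 A=1
Draw 4: a1=4.248, a2=4.338, a3=3.660, a4=0.301, a0=12.547; τ=−ln(0.6998)/12.547=0.028 → t=0.168; u2·a0=0.2215·12.547=2.779 ≤ a1=4.248 → R1 fires; D=9 B=2 G=11 M=12 A=0
Draw 5: a1=0.000, a2=4.338, a3=4.392, a4=0.000, a0=8.730; τ=−ln(0.5786)/8.730=0.063 → t=0.231; u2·a0=0.3947·8.730=3.446; a1=0.000 < 3.446 ≤ a1+a2=4.338 → R2 fires; D=8 B=2 G=11 M=14 A=1
Draw 6: a1=3.776, a2=3.856, a3=5.124, a4=0.301, a0=13.057; τ=−ln(0.5899)/13.057=0.040 → t=0.271 > T=0.24: stop.
At T=0.24: D=8 B=2 G=11 M=14 A=1; the largest is M.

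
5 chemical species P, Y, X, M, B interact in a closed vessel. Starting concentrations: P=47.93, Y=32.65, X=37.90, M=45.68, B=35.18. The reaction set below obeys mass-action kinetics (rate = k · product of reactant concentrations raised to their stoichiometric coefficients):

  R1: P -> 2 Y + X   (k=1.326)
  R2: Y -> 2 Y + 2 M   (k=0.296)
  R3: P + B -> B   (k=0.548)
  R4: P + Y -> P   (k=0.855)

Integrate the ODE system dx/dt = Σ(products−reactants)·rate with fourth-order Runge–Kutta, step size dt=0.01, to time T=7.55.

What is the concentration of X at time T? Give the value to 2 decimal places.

RK4 with dt=0.01: 755 steps to T=7.55. Trajectory (selected grid times):
t=0.00: P=47.93 Y=32.65 X=37.90 M=45.68 B=35.18
t=0.84: P=0.00 Y=9.09 X=40.98 M=50.11 B=35.18
t=1.68: P=0.00 Y=11.65 X=40.98 M=55.24 B=35.18
t=2.52: P=0.00 Y=14.94 X=40.98 M=61.82 B=35.18
t=3.36: P=0.00 Y=19.16 X=40.98 M=70.26 B=35.18
t=4.19: P=0.00 Y=24.50 X=40.98 M=80.93 B=35.18
t=5.03: P=0.00 Y=31.41 X=40.98 M=94.76 B=35.18
t=5.87: P=0.00 Y=40.28 X=40.98 M=112.50 B=35.18
t=6.71: P=0.00 Y=51.65 X=40.98 M=135.24 B=35.18
t=7.55: P=0.00 Y=66.23 X=40.98 M=164.40 B=35.18
Read off X at T=7.55: 40.98

X at T = 40.98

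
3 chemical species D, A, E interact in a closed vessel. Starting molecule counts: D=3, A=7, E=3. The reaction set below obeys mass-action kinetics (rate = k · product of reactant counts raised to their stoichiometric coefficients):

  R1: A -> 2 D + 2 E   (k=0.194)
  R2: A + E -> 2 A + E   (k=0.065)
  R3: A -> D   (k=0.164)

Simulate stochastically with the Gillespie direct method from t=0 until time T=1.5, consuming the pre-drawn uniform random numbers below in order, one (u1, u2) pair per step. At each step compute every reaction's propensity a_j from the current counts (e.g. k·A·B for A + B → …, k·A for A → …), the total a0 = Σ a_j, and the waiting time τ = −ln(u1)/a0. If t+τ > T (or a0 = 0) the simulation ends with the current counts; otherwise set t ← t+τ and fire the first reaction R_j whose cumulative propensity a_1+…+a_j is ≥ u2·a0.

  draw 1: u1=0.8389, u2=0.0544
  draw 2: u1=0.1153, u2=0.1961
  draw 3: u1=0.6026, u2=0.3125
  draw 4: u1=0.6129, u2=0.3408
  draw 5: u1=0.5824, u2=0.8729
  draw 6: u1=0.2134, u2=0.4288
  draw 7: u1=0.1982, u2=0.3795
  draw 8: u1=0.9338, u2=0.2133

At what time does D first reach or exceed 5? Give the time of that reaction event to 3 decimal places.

Threshold first reached at t = 0.045

t=0.000: D=3 A=7 E=3
Draw 1: a1=1.358, a2=1.365, a3=1.148, a0=3.871; τ=−ln(0.8389)/3.871=0.045 → t=0.045; u2·a0=0.0544·3.871=0.211 ≤ a1=1.358 → R1 fires; D=5 A=6 E=5
Draw 2: a1=1.164, a2=1.950, a3=0.984, a0=4.098; τ=−ln(0.1153)/4.098=0.527 → t=0.573; u2·a0=0.1961·4.098=0.804 ≤ a1=1.164 → R1 fires; D=7 A=5 E=7
Draw 3: a1=0.970, a2=2.275, a3=0.820, a0=4.065; τ=−ln(0.6026)/4.065=0.125 → t=0.697; u2·a0=0.3125·4.065=1.270; a1=0.970 < 1.270 ≤ a1+a2=3.245 → R2 fires; D=7 A=6 E=7
Draw 4: a1=1.164, a2=2.730, a3=0.984, a0=4.878; τ=−ln(0.6129)/4.878=0.100 → t=0.797; u2·a0=0.3408·4.878=1.662; a1=1.164 < 1.662 ≤ a1+a2=3.894 → R2 fires; D=7 A=7 E=7
Draw 5: a1=1.358, a2=3.185, a3=1.148, a0=5.691; τ=−ln(0.5824)/5.691=0.095 → t=0.892; u2·a0=0.8729·5.691=4.968; a1+a2=4.543 < 4.968 ≤ a1+…+a3=5.691 → R3 fires; D=8 A=6 E=7
Draw 6: a1=1.164, a2=2.730, a3=0.984, a0=4.878; τ=−ln(0.2134)/4.878=0.317 → t=1.209; u2·a0=0.4288·4.878=2.092; a1=1.164 < 2.092 ≤ a1+a2=3.894 → R2 fires; D=8 A=7 E=7
Draw 7: a1=1.358, a2=3.185, a3=1.148, a0=5.691; τ=−ln(0.1982)/5.691=0.284 → t=1.494; u2·a0=0.3795·5.691=2.160; a1=1.358 < 2.160 ≤ a1+a2=4.543 → R2 fires; D=8 A=8 E=7
Draw 8: a1=1.552, a2=3.640, a3=1.312, a0=6.504; τ=−ln(0.9338)/6.504=0.011 → t=1.504 > T=1.5: stop.
D first becomes ≥ 5 when it reaches 5 at the event at t=0.045.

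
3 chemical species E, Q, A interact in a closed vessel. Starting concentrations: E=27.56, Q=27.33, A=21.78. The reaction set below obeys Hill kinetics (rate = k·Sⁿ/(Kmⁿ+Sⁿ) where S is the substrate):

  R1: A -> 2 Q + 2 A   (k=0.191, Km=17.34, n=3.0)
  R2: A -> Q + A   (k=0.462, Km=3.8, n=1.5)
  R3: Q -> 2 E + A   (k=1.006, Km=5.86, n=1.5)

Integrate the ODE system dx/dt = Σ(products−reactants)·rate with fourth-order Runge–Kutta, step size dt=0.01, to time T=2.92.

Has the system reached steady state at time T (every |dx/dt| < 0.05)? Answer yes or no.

Steady state at T: no

RK4 with dt=0.01: 292 steps to T=2.92. Trajectory (selected grid times):
t=0.00: E=27.56 Q=27.33 A=21.78
t=0.32: E=28.15 Q=27.26 A=22.11
t=0.65: E=28.75 Q=27.18 A=22.46
t=0.97: E=29.33 Q=27.11 A=22.79
t=1.30: E=29.94 Q=27.04 A=23.14
t=1.62: E=30.52 Q=26.98 A=23.47
t=1.95: E=31.13 Q=26.91 A=23.82
t=2.27: E=31.71 Q=26.84 A=24.16
t=2.60: E=32.31 Q=26.78 A=24.51
t=2.92: E=32.90 Q=26.72 A=24.84
Rates at T: R1=0.1425, R2=0.4359, R3=0.9123
dx/dt at T (Σ net stoichiometry × rate): E=+1.8246, Q=-0.1913, A=+1.0548
Largest |dx/dt| is |+1.8246| (E) ≥ 0.05 → not steady.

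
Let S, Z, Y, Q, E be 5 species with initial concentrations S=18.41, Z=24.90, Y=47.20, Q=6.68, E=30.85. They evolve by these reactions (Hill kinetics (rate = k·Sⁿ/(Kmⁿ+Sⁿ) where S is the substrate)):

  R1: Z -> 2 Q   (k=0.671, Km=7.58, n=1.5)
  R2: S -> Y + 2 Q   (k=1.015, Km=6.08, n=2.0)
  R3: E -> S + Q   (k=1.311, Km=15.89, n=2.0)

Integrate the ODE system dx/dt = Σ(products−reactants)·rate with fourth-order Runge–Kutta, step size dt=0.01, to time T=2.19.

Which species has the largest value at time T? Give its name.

Dominant species at T: Y

RK4 with dt=0.01: 219 steps to T=2.19. Trajectory (selected grid times):
t=0.00: S=18.41 Z=24.90 Y=47.20 Q=6.68 E=30.85
t=0.24: S=18.44 Z=24.76 Y=47.42 Q=7.64 E=30.60
t=0.49: S=18.47 Z=24.62 Y=47.65 Q=8.65 E=30.34
t=0.73: S=18.49 Z=24.48 Y=47.87 Q=9.61 E=30.10
t=0.97: S=18.52 Z=24.34 Y=48.09 Q=10.57 E=29.85
t=1.22: S=18.55 Z=24.20 Y=48.32 Q=11.57 E=29.60
t=1.46: S=18.57 Z=24.06 Y=48.54 Q=12.52 E=29.35
t=1.70: S=18.59 Z=23.93 Y=48.76 Q=13.48 E=29.11
t=1.95: S=18.61 Z=23.79 Y=48.99 Q=14.47 E=28.86
t=2.19: S=18.64 Z=23.65 Y=49.21 Q=15.43 E=28.62
At T=2.19: S=18.64 Z=23.65 Y=49.21 Q=15.43 E=28.62; the largest is Y.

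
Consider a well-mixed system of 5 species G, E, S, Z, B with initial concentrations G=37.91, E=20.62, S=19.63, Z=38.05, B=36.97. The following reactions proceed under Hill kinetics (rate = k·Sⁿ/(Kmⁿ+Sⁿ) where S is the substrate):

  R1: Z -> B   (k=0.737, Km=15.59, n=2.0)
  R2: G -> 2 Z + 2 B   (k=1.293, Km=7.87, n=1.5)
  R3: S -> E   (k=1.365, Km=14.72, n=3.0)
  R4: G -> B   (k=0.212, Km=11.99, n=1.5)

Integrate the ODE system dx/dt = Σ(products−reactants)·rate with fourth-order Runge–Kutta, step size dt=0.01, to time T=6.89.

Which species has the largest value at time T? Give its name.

RK4 with dt=0.01: 689 steps to T=6.89. Trajectory (selected grid times):
t=0.00: G=37.91 E=20.62 S=19.63 Z=38.05 B=36.97
t=0.77: G=36.86 E=21.35 S=18.90 Z=39.38 B=39.41
t=1.53: G=35.84 E=22.04 S=18.21 Z=40.68 B=41.82
t=2.30: G=34.80 E=22.71 S=17.54 Z=41.98 B=44.25
t=3.06: G=33.78 E=23.35 S=16.90 Z=43.26 B=46.65
t=3.83: G=32.75 E=23.97 S=16.28 Z=44.54 B=49.08
t=4.59: G=31.74 E=24.55 S=15.70 Z=45.79 B=51.46
t=5.36: G=30.73 E=25.11 S=15.14 Z=47.05 B=53.87
t=6.12: G=29.73 E=25.64 S=14.61 Z=48.28 B=56.24
t=6.89: G=28.73 E=26.15 S=14.10 Z=49.51 B=58.63
At T=6.89: G=28.73 E=26.15 S=14.10 Z=49.51 B=58.63; the largest is B.

Dominant species at T: B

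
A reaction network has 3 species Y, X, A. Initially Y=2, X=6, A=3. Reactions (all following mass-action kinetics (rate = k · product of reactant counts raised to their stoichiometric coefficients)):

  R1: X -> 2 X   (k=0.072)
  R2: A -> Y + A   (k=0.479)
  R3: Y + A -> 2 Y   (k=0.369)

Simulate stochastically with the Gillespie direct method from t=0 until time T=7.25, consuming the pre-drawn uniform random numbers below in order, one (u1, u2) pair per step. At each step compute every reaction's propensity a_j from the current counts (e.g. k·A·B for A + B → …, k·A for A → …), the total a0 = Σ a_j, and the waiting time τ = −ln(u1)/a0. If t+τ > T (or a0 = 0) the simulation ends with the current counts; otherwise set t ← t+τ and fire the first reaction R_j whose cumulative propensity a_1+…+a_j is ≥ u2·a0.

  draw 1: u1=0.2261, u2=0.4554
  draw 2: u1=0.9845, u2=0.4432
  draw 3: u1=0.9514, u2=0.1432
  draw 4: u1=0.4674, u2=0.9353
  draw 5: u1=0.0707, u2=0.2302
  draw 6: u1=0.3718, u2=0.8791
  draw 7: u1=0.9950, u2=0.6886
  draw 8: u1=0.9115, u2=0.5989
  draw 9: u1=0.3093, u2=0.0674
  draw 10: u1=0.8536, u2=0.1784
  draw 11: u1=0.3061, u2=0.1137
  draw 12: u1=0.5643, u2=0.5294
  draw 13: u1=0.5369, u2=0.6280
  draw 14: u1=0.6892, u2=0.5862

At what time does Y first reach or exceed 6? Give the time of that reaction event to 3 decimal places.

t=0.000: Y=2 X=6 A=3
Draw 1: a1=0.432, a2=1.437, a3=2.214, a0=4.083; τ=−ln(0.2261)/4.083=0.364 → t=0.364; u2·a0=0.4554·4.083=1.859; a1=0.432 < 1.859 ≤ a1+a2=1.869 → R2 fires; Y=3 X=6 A=3
Draw 2: a1=0.432, a2=1.437, a3=3.321, a0=5.190; τ=−ln(0.9845)/5.190=0.003 → t=0.367; u2·a0=0.4432·5.190=2.300; a1+a2=1.869 < 2.300 ≤ a1+…+a3=5.190 → R3 fires; Y=4 X=6 A=2
Draw 3: a1=0.432, a2=0.958, a3=2.952, a0=4.342; τ=−ln(0.9514)/4.342=0.011 → t=0.379; u2·a0=0.1432·4.342=0.622; a1=0.432 < 0.622 ≤ a1+a2=1.390 → R2 fires; Y=5 X=6 A=2
Draw 4: a1=0.432, a2=0.958, a3=3.690, a0=5.080; τ=−ln(0.4674)/5.080=0.150 → t=0.528; u2·a0=0.9353·5.080=4.751; a1+a2=1.390 < 4.751 ≤ a1+…+a3=5.080 → R3 fires; Y=6 X=6 A=1
Draw 5: a1=0.432, a2=0.479, a3=2.214, a0=3.125; τ=−ln(0.0707)/3.125=0.848 → t=1.376; u2·a0=0.2302·3.125=0.719; a1=0.432 < 0.719 ≤ a1+a2=0.911 → R2 fires; Y=7 X=6 A=1
Draw 6: a1=0.432, a2=0.479, a3=2.583, a0=3.494; τ=−ln(0.3718)/3.494=0.283 → t=1.659; u2·a0=0.8791·3.494=3.072; a1+a2=0.911 < 3.072 ≤ a1+…+a3=3.494 → R3 fires; Y=8 X=6 A=0
Draw 7: a1=0.432, a2=0.000, a3=0.000, a0=0.432; τ=−ln(0.9950)/0.432=0.012 → t=1.671; u2·a0=0.6886·0.432=0.297 ≤ a1=0.432 → R1 fires; Y=8 X=7 A=0
Draw 8: a1=0.504, a2=0.000, a3=0.000, a0=0.504; τ=−ln(0.9115)/0.504=0.184 → t=1.855; u2·a0=0.5989·0.504=0.302 ≤ a1=0.504 → R1 fires; Y=8 X=8 A=0
Draw 9: a1=0.576, a2=0.000, a3=0.000, a0=0.576; τ=−ln(0.3093)/0.576=2.037 → t=3.892; u2·a0=0.0674·0.576=0.039 ≤ a1=0.576 → R1 fires; Y=8 X=9 A=0
Draw 10: a1=0.648, a2=0.000, a3=0.000, a0=0.648; τ=−ln(0.8536)/0.648=0.244 → t=4.136; u2·a0=0.1784·0.648=0.116 ≤ a1=0.648 → R1 fires; Y=8 X=10 A=0
Draw 11: a1=0.720, a2=0.000, a3=0.000, a0=0.720; τ=−ln(0.3061)/0.720=1.644 → t=5.780; u2·a0=0.1137·0.720=0.082 ≤ a1=0.720 → R1 fires; Y=8 X=11 A=0
Draw 12: a1=0.792, a2=0.000, a3=0.000, a0=0.792; τ=−ln(0.5643)/0.792=0.722 → t=6.503; u2·a0=0.5294·0.792=0.419 ≤ a1=0.792 → R1 fires; Y=8 X=12 A=0
Draw 13: a1=0.864, a2=0.000, a3=0.000, a0=0.864; τ=−ln(0.5369)/0.864=0.720 → t=7.223; u2·a0=0.6280·0.864=0.543 ≤ a1=0.864 → R1 fires; Y=8 X=13 A=0
Draw 14: a1=0.936, a2=0.000, a3=0.000, a0=0.936; τ=−ln(0.6892)/0.936=0.398 → t=7.620 > T=7.25: stop.
Y first becomes ≥ 6 when it reaches 6 at the event at t=0.528.

Threshold first reached at t = 0.528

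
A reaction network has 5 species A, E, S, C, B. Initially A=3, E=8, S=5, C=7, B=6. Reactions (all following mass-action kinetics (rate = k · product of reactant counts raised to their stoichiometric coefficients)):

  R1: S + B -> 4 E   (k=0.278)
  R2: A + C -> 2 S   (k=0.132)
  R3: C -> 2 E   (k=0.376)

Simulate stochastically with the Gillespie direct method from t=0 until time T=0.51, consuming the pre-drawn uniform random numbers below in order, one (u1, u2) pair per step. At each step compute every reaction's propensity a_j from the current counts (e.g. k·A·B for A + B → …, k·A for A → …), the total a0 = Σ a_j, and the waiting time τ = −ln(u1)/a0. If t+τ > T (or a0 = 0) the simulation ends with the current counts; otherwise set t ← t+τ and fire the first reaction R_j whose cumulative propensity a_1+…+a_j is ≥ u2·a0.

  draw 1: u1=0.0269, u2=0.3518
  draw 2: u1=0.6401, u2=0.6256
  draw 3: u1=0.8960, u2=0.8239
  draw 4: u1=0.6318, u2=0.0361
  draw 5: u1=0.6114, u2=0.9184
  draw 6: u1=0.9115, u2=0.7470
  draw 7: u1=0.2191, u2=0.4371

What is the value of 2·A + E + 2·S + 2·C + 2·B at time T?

Check how each reaction changes W = 2·A + E + 2·S + 2·C + 2·B (weight of products minus weight of reactants):
R1: S + B -> 4 E: (1·4) − (2·1 + 2·1) = 4 − 4 = 0
R2: A + C -> 2 S: (2·2) − (2·1 + 2·1) = 4 − 4 = 0
R3: C -> 2 E: (1·2) − (2·1) = 2 − 2 = 0
Every reaction leaves W unchanged, so W is conserved and no simulation is needed: W(T) = W(0) = 2·3 + 8 + 2·5 + 2·7 + 2·6 = 50

Value at T = 50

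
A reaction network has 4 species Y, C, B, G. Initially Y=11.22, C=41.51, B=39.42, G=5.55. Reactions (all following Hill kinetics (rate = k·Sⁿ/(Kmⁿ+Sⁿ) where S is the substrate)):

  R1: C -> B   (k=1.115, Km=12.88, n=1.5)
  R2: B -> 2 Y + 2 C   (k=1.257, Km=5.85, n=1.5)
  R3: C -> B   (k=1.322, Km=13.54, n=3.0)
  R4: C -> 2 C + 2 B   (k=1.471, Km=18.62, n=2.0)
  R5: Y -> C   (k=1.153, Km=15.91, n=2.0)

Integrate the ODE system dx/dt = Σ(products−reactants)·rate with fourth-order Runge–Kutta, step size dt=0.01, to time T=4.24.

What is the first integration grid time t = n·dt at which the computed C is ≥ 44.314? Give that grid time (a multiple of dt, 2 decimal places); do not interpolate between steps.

RK4 with dt=0.01: 424 steps to T=4.24. Trajectory (selected grid times):
t=0.00: Y=11.22 C=41.51 B=39.42 G=5.55
t=0.47: Y=12.15 C=42.35 B=41.06 G=5.55
t=0.94: Y=13.06 C=43.21 B=42.72 G=5.55
t=1.41: Y=13.96 C=44.09 B=44.38 G=5.55
t=1.52: Y=14.17 C=44.30 B=44.77 G=5.55
t=1.53: Y=14.19 C=44.32 B=44.80 G=5.55
t=1.88: Y=14.85 C=45.00 B=46.05 G=5.55
t=2.36: Y=15.74 C=45.94 B=47.76 G=5.55
t=2.83: Y=16.60 C=46.88 B=49.45 G=5.55
t=3.30: Y=17.44 C=47.84 B=51.15 G=5.55
t=3.77: Y=18.28 C=48.81 B=52.85 G=5.55
t=4.24: Y=19.11 C=49.80 B=54.56 G=5.55
C(1.52)=44.302 < 44.314 but C(1.53)=44.321 ≥ 44.314, so the first grid time is t=1.53.

Threshold first reached at t = 1.53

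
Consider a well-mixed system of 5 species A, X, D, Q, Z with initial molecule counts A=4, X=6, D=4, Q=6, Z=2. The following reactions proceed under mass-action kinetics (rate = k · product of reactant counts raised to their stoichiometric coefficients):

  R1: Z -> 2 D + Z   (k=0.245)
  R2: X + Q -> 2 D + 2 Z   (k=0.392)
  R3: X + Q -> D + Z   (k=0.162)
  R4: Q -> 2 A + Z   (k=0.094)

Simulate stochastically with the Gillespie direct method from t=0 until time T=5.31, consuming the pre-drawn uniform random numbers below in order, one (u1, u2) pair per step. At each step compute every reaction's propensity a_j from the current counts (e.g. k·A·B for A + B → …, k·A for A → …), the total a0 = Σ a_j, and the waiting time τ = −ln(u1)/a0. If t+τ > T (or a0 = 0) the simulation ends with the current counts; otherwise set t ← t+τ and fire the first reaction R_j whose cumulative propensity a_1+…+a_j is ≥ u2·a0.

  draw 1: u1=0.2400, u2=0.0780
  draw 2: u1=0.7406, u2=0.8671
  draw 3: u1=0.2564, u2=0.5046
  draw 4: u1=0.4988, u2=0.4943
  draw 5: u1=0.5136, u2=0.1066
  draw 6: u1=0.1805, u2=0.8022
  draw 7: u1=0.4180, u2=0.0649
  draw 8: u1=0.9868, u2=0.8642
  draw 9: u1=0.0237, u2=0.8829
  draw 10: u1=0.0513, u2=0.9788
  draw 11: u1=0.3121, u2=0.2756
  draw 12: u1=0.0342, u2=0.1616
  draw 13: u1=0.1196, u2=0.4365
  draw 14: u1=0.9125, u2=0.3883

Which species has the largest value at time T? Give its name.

t=0.000: A=4 X=6 D=4 Q=6 Z=2
Draw 1: a1=0.490, a2=14.112, a3=5.832, a4=0.564, a0=20.998; τ=−ln(0.2400)/20.998=0.068 → t=0.068; u2·a0=0.0780·20.998=1.638; a1=0.490 < 1.638 ≤ a1+a2=14.602 → R2 fires; A=4 X=5 D=6 Q=5 Z=4
Draw 2: a1=0.980, a2=9.800, a3=4.050, a4=0.470, a0=15.300; τ=−ln(0.7406)/15.300=0.020 → t=0.088; u2·a0=0.8671·15.300=13.267; a1+a2=10.780 < 13.267 ≤ a1+…+a3=14.830 → R3 fires; A=4 X=4 D=7 Q=4 Z=5
Draw 3: a1=1.225, a2=6.272, a3=2.592, a4=0.376, a0=10.465; τ=−ln(0.2564)/10.465=0.130 → t=0.218; u2·a0=0.5046·10.465=5.281; a1=1.225 < 5.281 ≤ a1+a2=7.497 → R2 fires; A=4 X=3 D=9 Q=3 Z=7
Draw 4: a1=1.715, a2=3.528, a3=1.458, a4=0.282, a0=6.983; τ=−ln(0.4988)/6.983=0.100 → t=0.317; u2·a0=0.4943·6.983=3.452; a1=1.715 < 3.452 ≤ a1+a2=5.243 → R2 fires; A=4 X=2 D=11 Q=2 Z=9
Draw 5: a1=2.205, a2=1.568, a3=0.648, a4=0.188, a0=4.609; τ=−ln(0.5136)/4.609=0.145 → t=0.462; u2·a0=0.1066·4.609=0.491 ≤ a1=2.205 → R1 fires; A=4 X=2 D=13 Q=2 Z=9
Draw 6: a1=2.205, a2=1.568, a3=0.648, a4=0.188, a0=4.609; τ=−ln(0.1805)/4.609=0.371 → t=0.833; u2·a0=0.8022·4.609=3.697; a1=2.205 < 3.697 ≤ a1+a2=3.773 → R2 fires; A=4 X=1 D=15 Q=1 Z=11
Draw 7: a1=2.695, a2=0.392, a3=0.162, a4=0.094, a0=3.343; τ=−ln(0.4180)/3.343=0.261 → t=1.094; u2·a0=0.0649·3.343=0.217 ≤ a1=2.695 → R1 fires; A=4 X=1 D=17 Q=1 Z=11
Draw 8: a1=2.695, a2=0.392, a3=0.162, a4=0.094, a0=3.343; τ=−ln(0.9868)/3.343=0.004 → t=1.098; u2·a0=0.8642·3.343=2.889; a1=2.695 < 2.889 ≤ a1+a2=3.087 → R2 fires; A=4 X=0 D=19 Q=0 Z=13
Draw 9: a1=3.185, a2=0.000, a3=0.000, a4=0.000, a0=3.185; τ=−ln(0.0237)/3.185=1.175 → t=2.273; u2·a0=0.8829·3.185=2.812 ≤ a1=3.185 → R1 fires; A=4 X=0 D=21 Q=0 Z=13
Draw 10: a1=3.185, a2=0.000, a3=0.000, a4=0.000, a0=3.185; τ=−ln(0.0513)/3.185=0.933 → t=3.206; u2·a0=0.9788·3.185=3.117 ≤ a1=3.185 → R1 fires; A=4 X=0 D=23 Q=0 Z=13
Draw 11: a1=3.185, a2=0.000, a3=0.000, a4=0.000, a0=3.185; τ=−ln(0.3121)/3.185=0.366 → t=3.571; u2·a0=0.2756·3.185=0.878 ≤ a1=3.185 → R1 fires; A=4 X=0 D=25 Q=0 Z=13
Draw 12: a1=3.185, a2=0.000, a3=0.000, a4=0.000, a0=3.185; τ=−ln(0.0342)/3.185=1.060 → t=4.631; u2·a0=0.1616·3.185=0.515 ≤ a1=3.185 → R1 fires; A=4 X=0 D=27 Q=0 Z=13
Draw 13: a1=3.185, a2=0.000, a3=0.000, a4=0.000, a0=3.185; τ=−ln(0.1196)/3.185=0.667 → t=5.298; u2·a0=0.4365·3.185=1.390 ≤ a1=3.185 → R1 fires; A=4 X=0 D=29 Q=0 Z=13
Draw 14: a1=3.185, a2=0.000, a3=0.000, a4=0.000, a0=3.185; τ=−ln(0.9125)/3.185=0.029 → t=5.327 > T=5.31: stop.
At T=5.31: A=4 X=0 D=29 Q=0 Z=13; the largest is D.

Dominant species at T: D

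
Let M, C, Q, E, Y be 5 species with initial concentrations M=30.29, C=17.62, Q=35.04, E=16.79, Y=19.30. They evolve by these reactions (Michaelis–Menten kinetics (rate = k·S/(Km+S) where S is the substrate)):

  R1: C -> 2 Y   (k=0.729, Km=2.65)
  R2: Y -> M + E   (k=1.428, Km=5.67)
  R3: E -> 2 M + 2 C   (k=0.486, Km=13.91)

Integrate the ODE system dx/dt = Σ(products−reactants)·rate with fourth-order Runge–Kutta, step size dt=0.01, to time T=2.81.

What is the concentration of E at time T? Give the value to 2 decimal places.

E at T = 19.13

RK4 with dt=0.01: 281 steps to T=2.81. Trajectory (selected grid times):
t=0.00: M=30.29 C=17.62 Q=35.04 E=16.79 Y=19.30
t=0.31: M=30.80 C=17.59 Q=35.04 E=17.05 Y=19.35
t=0.62: M=31.31 C=17.56 Q=35.04 E=17.31 Y=19.40
t=0.94: M=31.83 C=17.53 Q=35.04 E=17.58 Y=19.45
t=1.25: M=32.34 C=17.50 Q=35.04 E=17.83 Y=19.50
t=1.56: M=32.86 C=17.48 Q=35.04 E=18.09 Y=19.55
t=1.87: M=33.37 C=17.45 Q=35.04 E=18.35 Y=19.60
t=2.19: M=33.90 C=17.43 Q=35.04 E=18.62 Y=19.65
t=2.50: M=34.42 C=17.40 Q=35.04 E=18.87 Y=19.70
t=2.81: M=34.94 C=17.38 Q=35.04 E=19.13 Y=19.75
Read off E at T=2.81: 19.13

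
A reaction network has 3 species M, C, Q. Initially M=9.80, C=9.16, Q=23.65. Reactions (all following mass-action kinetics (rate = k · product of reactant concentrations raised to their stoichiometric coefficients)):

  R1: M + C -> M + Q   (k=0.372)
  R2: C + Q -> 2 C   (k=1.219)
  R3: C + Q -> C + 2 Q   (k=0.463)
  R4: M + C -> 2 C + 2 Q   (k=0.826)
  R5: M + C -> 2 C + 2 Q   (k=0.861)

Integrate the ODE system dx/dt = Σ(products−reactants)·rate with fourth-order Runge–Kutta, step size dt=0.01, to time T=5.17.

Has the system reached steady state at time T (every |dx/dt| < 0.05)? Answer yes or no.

RK4 with dt=0.01: 517 steps to T=5.17. Trajectory (selected grid times):
t=0.00: M=9.80 C=9.16 Q=23.65
t=0.57: M=0.00 C=90.02 Q=0.00
t=1.15: M=0.00 C=90.02 Q=0.00
t=1.72: M=0.00 C=90.02 Q=0.00
t=2.30: M=0.00 C=90.02 Q=0.00
t=2.87: M=0.00 C=90.02 Q=0.00
t=3.45: M=0.00 C=90.02 Q=0.00
t=4.02: M=0.00 C=90.02 Q=0.00
t=4.60: M=0.00 C=90.02 Q=0.00
t=5.17: M=0.00 C=90.02 Q=0.00
Rates at T: R1=0.0000, R2=0.0000, R3=0.0000, R4=0.0000, R5=0.0000
dx/dt at T (Σ net stoichiometry × rate): M=-0.0000, C=+0.0000, Q=-0.0000
Largest |dx/dt| is |+0.0000| (C) < 0.05 → steady.

Steady state at T: yes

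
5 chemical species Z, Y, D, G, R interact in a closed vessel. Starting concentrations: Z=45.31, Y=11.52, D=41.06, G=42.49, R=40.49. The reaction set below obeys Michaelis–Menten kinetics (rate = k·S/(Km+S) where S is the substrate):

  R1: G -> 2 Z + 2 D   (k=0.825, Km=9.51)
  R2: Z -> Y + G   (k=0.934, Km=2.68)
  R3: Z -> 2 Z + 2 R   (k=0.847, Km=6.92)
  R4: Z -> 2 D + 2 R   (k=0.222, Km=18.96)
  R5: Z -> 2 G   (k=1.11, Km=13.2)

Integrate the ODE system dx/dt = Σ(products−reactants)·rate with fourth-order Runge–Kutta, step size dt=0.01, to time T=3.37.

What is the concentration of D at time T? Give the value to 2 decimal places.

D at T = 46.72

RK4 with dt=0.01: 337 steps to T=3.37. Trajectory (selected grid times):
t=0.00: Z=45.31 Y=11.52 D=41.06 G=42.49 R=40.49
t=0.37: Z=45.38 Y=11.85 D=41.68 G=43.20 R=41.15
t=0.75: Z=45.45 Y=12.18 D=42.31 G=43.93 R=41.83
t=1.12: Z=45.52 Y=12.51 D=42.93 G=44.65 R=42.49
t=1.50: Z=45.60 Y=12.84 D=43.56 G=45.38 R=43.17
t=1.87: Z=45.67 Y=13.17 D=44.19 G=46.09 R=43.83
t=2.25: Z=45.75 Y=13.50 D=44.83 G=46.82 R=44.50
t=2.62: Z=45.83 Y=13.83 D=45.45 G=47.53 R=45.16
t=3.00: Z=45.91 Y=14.17 D=46.09 G=48.26 R=45.84
t=3.37: Z=45.99 Y=14.49 D=46.72 G=48.96 R=46.50
Read off D at T=3.37: 46.72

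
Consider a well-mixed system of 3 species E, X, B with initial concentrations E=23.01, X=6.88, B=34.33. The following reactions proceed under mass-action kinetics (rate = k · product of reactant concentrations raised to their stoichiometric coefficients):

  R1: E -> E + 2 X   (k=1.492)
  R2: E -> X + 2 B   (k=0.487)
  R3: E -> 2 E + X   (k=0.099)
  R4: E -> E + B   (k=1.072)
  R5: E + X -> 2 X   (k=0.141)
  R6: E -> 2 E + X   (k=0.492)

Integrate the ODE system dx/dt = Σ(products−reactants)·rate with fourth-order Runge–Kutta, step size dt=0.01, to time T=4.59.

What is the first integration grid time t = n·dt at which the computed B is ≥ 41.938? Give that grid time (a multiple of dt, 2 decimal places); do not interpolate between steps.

Threshold first reached at t = 0.20

RK4 with dt=0.01: 459 steps to T=4.59. Trajectory (selected grid times):
t=0.00: E=23.01 X=6.88 B=34.33
t=0.19: E=14.16 X=30.97 B=41.81
t=0.20: E=13.56 X=32.15 B=42.10
t=0.51: E=1.99 X=52.08 B=46.20
t=1.02: E=0.04 X=55.11 B=46.74
t=1.53: E=0.00 X=55.17 B=46.75
t=2.04: E=0.00 X=55.18 B=46.75
t=2.55: E=0.00 X=55.18 B=46.75
t=3.06: E=0.00 X=55.18 B=46.75
t=3.57: E=0.00 X=55.18 B=46.75
t=4.08: E=0.00 X=55.18 B=46.75
t=4.59: E=0.00 X=55.18 B=46.75
B(0.19)=41.814 < 41.938 but B(0.20)=42.098 ≥ 41.938, so the first grid time is t=0.20.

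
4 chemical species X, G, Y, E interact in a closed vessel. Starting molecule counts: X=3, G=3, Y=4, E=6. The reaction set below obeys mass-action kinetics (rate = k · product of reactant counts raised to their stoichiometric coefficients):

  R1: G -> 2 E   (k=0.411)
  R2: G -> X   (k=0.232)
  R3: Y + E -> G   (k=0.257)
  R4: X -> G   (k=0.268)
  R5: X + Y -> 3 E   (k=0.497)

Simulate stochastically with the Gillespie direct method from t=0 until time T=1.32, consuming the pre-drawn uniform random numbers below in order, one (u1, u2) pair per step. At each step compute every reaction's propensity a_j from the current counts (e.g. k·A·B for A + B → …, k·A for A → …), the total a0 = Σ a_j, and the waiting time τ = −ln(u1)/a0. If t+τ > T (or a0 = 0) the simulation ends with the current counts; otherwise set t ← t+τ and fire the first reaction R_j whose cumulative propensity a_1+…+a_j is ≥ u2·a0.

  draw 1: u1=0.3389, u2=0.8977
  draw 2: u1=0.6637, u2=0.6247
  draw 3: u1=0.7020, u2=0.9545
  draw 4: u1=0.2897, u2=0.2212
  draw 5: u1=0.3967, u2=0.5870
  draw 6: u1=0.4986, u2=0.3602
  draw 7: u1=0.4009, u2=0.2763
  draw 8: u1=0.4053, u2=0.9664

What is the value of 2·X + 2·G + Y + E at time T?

Value at T = 22

Check how each reaction changes W = 2·X + 2·G + Y + E (weight of products minus weight of reactants):
R1: G -> 2 E: (1·2) − (2·1) = 2 − 2 = 0
R2: G -> X: (2·1) − (2·1) = 2 − 2 = 0
R3: Y + E -> G: (2·1) − (1·1 + 1·1) = 2 − 2 = 0
R4: X -> G: (2·1) − (2·1) = 2 − 2 = 0
R5: X + Y -> 3 E: (1·3) − (2·1 + 1·1) = 3 − 3 = 0
Every reaction leaves W unchanged, so W is conserved and no simulation is needed: W(T) = W(0) = 2·3 + 2·3 + 4 + 6 = 22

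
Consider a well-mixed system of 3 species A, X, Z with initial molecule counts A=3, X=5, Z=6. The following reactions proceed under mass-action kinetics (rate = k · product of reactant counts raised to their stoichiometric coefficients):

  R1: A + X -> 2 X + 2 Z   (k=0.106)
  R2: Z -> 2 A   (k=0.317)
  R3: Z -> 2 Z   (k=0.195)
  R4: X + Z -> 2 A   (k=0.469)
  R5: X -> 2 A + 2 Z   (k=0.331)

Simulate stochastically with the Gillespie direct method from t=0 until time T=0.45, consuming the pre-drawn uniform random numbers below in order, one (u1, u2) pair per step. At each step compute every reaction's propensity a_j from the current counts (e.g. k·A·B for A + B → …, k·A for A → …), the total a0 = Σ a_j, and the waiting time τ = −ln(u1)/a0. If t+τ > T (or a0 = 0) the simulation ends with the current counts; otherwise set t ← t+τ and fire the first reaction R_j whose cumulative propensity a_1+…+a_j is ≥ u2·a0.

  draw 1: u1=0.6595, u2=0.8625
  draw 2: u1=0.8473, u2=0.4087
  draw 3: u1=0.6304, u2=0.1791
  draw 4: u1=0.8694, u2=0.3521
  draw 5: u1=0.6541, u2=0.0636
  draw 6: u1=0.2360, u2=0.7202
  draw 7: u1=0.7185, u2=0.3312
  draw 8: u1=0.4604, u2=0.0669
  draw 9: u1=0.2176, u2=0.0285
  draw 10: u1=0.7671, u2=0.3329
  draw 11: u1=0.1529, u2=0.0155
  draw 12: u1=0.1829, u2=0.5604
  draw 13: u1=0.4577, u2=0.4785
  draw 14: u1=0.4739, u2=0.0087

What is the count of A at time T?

t=0.000: A=3 X=5 Z=6
Draw 1: a1=1.590, a2=1.902, a3=1.170, a4=14.070, a5=1.655, a0=20.387; τ=−ln(0.6595)/20.387=0.020 → t=0.020; u2·a0=0.8625·20.387=17.584; a1+…+a3=4.662 < 17.584 ≤ a1+…+a4=18.732 → R4 fires; A=5 X=4 Z=5
Draw 2: a1=2.120, a2=1.585, a3=0.975, a4=9.380, a5=1.324, a0=15.384; τ=−ln(0.8473)/15.384=0.011 → t=0.031; u2·a0=0.4087·15.384=6.287; a1+…+a3=4.680 < 6.287 ≤ a1+…+a4=14.060 → R4 fires; A=7 X=3 Z=4
Draw 3: a1=2.226, a2=1.268, a3=0.780, a4=5.628, a5=0.993, a0=10.895; τ=−ln(0.6304)/10.895=0.042 → t=0.074; u2·a0=0.1791·10.895=1.951 ≤ a1=2.226 → R1 fires; A=6 X=4 Z=6
Draw 4: a1=2.544, a2=1.902, a3=1.170, a4=11.256, a5=1.324, a0=18.196; τ=−ln(0.8694)/18.196=0.008 → t=0.081; u2·a0=0.3521·18.196=6.407; a1+…+a3=5.616 < 6.407 ≤ a1+…+a4=16.872 → R4 fires; A=8 X=3 Z=5
Draw 5: a1=2.544, a2=1.585, a3=0.975, a4=7.035, a5=0.993, a0=13.132; τ=−ln(0.6541)/13.132=0.032 → t=0.114; u2·a0=0.0636·13.132=0.835 ≤ a1=2.544 → R1 fires; A=7 X=4 Z=7
Draw 6: a1=2.968, a2=2.219, a3=1.365, a4=13.132, a5=1.324, a0=21.008; τ=−ln(0.2360)/21.008=0.069 → t=0.182; u2·a0=0.7202·21.008=15.130; a1+…+a3=6.552 < 15.130 ≤ a1+…+a4=19.684 → R4 fires; A=9 X=3 Z=6
Draw 7: a1=2.862, a2=1.902, a3=1.170, a4=8.442, a5=0.993, a0=15.369; τ=−ln(0.7185)/15.369=0.022 → t=0.204; u2·a0=0.3312·15.369=5.090; a1+a2=4.764 < 5.090 ≤ a1+…+a3=5.934 → R3 fires; A=9 X=3 Z=7
Draw 8: a1=2.862, a2=2.219, a3=1.365, a4=9.849, a5=0.993, a0=17.288; τ=−ln(0.4604)/17.288=0.045 → t=0.249; u2·a0=0.0669·17.288=1.157 ≤ a1=2.862 → R1 fires; A=8 X=4 Z=9
Draw 9: a1=3.392, a2=2.853, a3=1.755, a4=16.884, a5=1.324, a0=26.208; τ=−ln(0.2176)/26.208=0.058 → t=0.307; u2·a0=0.0285·26.208=0.747 ≤ a1=3.392 → R1 fires; A=7 X=5 Z=11
Draw 10: a1=3.710, a2=3.487, a3=2.145, a4=25.795, a5=1.655, a0=36.792; τ=−ln(0.7671)/36.792=0.007 → t=0.314; u2·a0=0.3329·36.792=12.248; a1+…+a3=9.342 < 12.248 ≤ a1+…+a4=35.137 → R4 fires; A=9 X=4 Z=10
Draw 11: a1=3.816, a2=3.170, a3=1.950, a4=18.760, a5=1.324, a0=29.020; τ=−ln(0.1529)/29.020=0.065 → t=0.379; u2·a0=0.0155·29.020=0.450 ≤ a1=3.816 → R1 fires; A=8 X=5 Z=12
Draw 12: a1=4.240, a2=3.804, a3=2.340, a4=28.140, a5=1.655, a0=40.179; τ=−ln(0.1829)/40.179=0.042 → t=0.421; u2·a0=0.5604·40.179=22.516; a1+…+a3=10.384 < 22.516 ≤ a1+…+a4=38.524 → R4 fires; A=10 X=4 Z=11
Draw 13: a1=4.240, a2=3.487, a3=2.145, a4=20.636, a5=1.324, a0=31.832; τ=−ln(0.4577)/31.832=0.025 → t=0.446; u2·a0=0.4785·31.832=15.232; a1+…+a3=9.872 < 15.232 ≤ a1+…+a4=30.508 → R4 fires; A=12 X=3 Z=10
Draw 14: a1=3.816, a2=3.170, a3=1.950, a4=14.070, a5=0.993, a0=23.999; τ=−ln(0.4739)/23.999=0.031 → t=0.477 > T=0.45: stop.
Read off A at T=0.45: 12

A at T = 12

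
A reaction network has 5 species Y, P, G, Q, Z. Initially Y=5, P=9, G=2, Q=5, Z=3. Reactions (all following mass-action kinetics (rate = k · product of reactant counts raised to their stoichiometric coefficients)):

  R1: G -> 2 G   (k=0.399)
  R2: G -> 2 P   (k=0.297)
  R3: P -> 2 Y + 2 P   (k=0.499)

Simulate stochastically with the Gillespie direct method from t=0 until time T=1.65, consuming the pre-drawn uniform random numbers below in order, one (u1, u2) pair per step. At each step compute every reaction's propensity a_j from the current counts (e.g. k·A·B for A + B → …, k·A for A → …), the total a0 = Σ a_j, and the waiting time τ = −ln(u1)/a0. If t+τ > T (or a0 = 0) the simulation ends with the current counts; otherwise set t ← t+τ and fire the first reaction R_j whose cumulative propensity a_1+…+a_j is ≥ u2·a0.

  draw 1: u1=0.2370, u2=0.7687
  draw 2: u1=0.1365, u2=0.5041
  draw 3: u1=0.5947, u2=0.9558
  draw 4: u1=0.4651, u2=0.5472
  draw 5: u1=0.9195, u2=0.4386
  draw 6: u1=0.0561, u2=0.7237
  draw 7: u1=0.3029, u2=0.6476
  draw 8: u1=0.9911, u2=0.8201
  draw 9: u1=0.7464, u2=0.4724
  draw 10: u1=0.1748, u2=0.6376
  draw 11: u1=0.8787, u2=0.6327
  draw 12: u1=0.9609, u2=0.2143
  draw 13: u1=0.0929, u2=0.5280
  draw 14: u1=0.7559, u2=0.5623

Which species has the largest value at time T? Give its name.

Dominant species at T: Y

t=0.000: Y=5 P=9 G=2 Q=5 Z=3
Draw 1: a1=0.798, a2=0.594, a3=4.491, a0=5.883; τ=−ln(0.2370)/5.883=0.245 → t=0.245; u2·a0=0.7687·5.883=4.522; a1+a2=1.392 < 4.522 ≤ a1+…+a3=5.883 → R3 fires; Y=7 P=10 G=2 Q=5 Z=3
Draw 2: a1=0.798, a2=0.594, a3=4.990, a0=6.382; τ=−ln(0.1365)/6.382=0.312 → t=0.557; u2·a0=0.5041·6.382=3.217; a1+a2=1.392 < 3.217 ≤ a1+…+a3=6.382 → R3 fires; Y=9 P=11 G=2 Q=5 Z=3
Draw 3: a1=0.798, a2=0.594, a3=5.489, a0=6.881; τ=−ln(0.5947)/6.881=0.076 → t=0.632; u2·a0=0.9558·6.881=6.577; a1+a2=1.392 < 6.577 ≤ a1+…+a3=6.881 → R3 fires; Y=11 P=12 G=2 Q=5 Z=3
Draw 4: a1=0.798, a2=0.594, a3=5.988, a0=7.380; τ=−ln(0.4651)/7.380=0.104 → t=0.736; u2·a0=0.5472·7.380=4.038; a1+a2=1.392 < 4.038 ≤ a1+…+a3=7.380 → R3 fires; Y=13 P=13 G=2 Q=5 Z=3
Draw 5: a1=0.798, a2=0.594, a3=6.487, a0=7.879; τ=−ln(0.9195)/7.879=0.011 → t=0.747; u2·a0=0.4386·7.879=3.456; a1+a2=1.392 < 3.456 ≤ a1+…+a3=7.879 → R3 fires; Y=15 P=14 G=2 Q=5 Z=3
Draw 6: a1=0.798, a2=0.594, a3=6.986, a0=8.378; τ=−ln(0.0561)/8.378=0.344 → t=1.090; u2·a0=0.7237·8.378=6.063; a1+a2=1.392 < 6.063 ≤ a1+…+a3=8.378 → R3 fires; Y=17 P=15 G=2 Q=5 Z=3
Draw 7: a1=0.798, a2=0.594, a3=7.485, a0=8.877; τ=−ln(0.3029)/8.877=0.135 → t=1.225; u2·a0=0.6476·8.877=5.749; a1+a2=1.392 < 5.749 ≤ a1+…+a3=8.877 → R3 fires; Y=19 P=16 G=2 Q=5 Z=3
Draw 8: a1=0.798, a2=0.594, a3=7.984, a0=9.376; τ=−ln(0.9911)/9.376=0.001 → t=1.226; u2·a0=0.8201·9.376=7.689; a1+a2=1.392 < 7.689 ≤ a1+…+a3=9.376 → R3 fires; Y=21 P=17 G=2 Q=5 Z=3
Draw 9: a1=0.798, a2=0.594, a3=8.483, a0=9.875; τ=−ln(0.7464)/9.875=0.030 → t=1.256; u2·a0=0.4724·9.875=4.665; a1+a2=1.392 < 4.665 ≤ a1+…+a3=9.875 → R3 fires; Y=23 P=18 G=2 Q=5 Z=3
Draw 10: a1=0.798, a2=0.594, a3=8.982, a0=10.374; τ=−ln(0.1748)/10.374=0.168 → t=1.424; u2·a0=0.6376·10.374=6.614; a1+a2=1.392 < 6.614 ≤ a1+…+a3=10.374 → R3 fires; Y=25 P=19 G=2 Q=5 Z=3
Draw 11: a1=0.798, a2=0.594, a3=9.481, a0=10.873; τ=−ln(0.8787)/10.873=0.012 → t=1.436; u2·a0=0.6327·10.873=6.879; a1+a2=1.392 < 6.879 ≤ a1+…+a3=10.873 → R3 fires; Y=27 P=20 G=2 Q=5 Z=3
Draw 12: a1=0.798, a2=0.594, a3=9.980, a0=11.372; τ=−ln(0.9609)/11.372=0.004 → t=1.439; u2·a0=0.2143·11.372=2.437; a1+a2=1.392 < 2.437 ≤ a1+…+a3=11.372 → R3 fires; Y=29 P=21 G=2 Q=5 Z=3
Draw 13: a1=0.798, a2=0.594, a3=10.479, a0=11.871; τ=−ln(0.0929)/11.871=0.200 → t=1.639; u2·a0=0.5280·11.871=6.268; a1+a2=1.392 < 6.268 ≤ a1+…+a3=11.871 → R3 fires; Y=31 P=22 G=2 Q=5 Z=3
Draw 14: a1=0.798, a2=0.594, a3=10.978, a0=12.370; τ=−ln(0.7559)/12.370=0.023 → t=1.662 > T=1.65: stop.
At T=1.65: Y=31 P=22 G=2 Q=5 Z=3; the largest is Y.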